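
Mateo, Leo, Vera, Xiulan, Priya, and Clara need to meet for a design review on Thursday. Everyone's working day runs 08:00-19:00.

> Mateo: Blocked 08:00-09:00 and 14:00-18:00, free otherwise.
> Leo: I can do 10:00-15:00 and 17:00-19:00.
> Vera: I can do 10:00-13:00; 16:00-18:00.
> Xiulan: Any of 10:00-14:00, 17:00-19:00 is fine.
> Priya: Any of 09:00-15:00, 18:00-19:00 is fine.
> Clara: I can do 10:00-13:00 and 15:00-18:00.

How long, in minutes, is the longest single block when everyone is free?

180

Mateo free: 09:00-14:00, 18:00-19:00 (invert busy blocks within the working day).
Leo free: 10:00-15:00, 17:00-19:00.
Vera free: 10:00-13:00, 16:00-18:00.
Xiulan free: 10:00-14:00, 17:00-19:00.
Priya free: 09:00-15:00, 18:00-19:00.
Clara free: 10:00-13:00, 15:00-18:00.
Mateo ∩ Leo: 10:00-14:00, 18:00-19:00.
Mateo ∩ Leo ∩ Vera: 10:00-13:00.
Mateo ∩ Leo ∩ Vera ∩ Xiulan: 10:00-13:00.
Mateo ∩ Leo ∩ Vera ∩ Xiulan ∩ Priya: 10:00-13:00.
Mateo ∩ Leo ∩ Vera ∩ Xiulan ∩ Priya ∩ Clara: 10:00-13:00.
So the common availability across everyone is 10:00-13:00.
The longest is 10:00-13:00 at 180 minutes.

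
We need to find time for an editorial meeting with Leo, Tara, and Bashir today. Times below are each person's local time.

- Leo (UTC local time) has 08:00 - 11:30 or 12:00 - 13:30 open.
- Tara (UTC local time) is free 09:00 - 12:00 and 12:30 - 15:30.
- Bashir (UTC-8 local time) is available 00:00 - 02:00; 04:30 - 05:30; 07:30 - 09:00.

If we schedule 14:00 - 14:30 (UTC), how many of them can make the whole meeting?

1

Leo in UTC: 08:00-11:30, 12:00-13:30.
Tara in UTC: 09:00-12:00, 12:30-15:30.
Bashir in UTC: 08:00-10:00, 12:30-13:30, 15:30-17:00 (add 8h to convert from UTC-8).
Tara can make the full 14:00-14:30 slot — that's 1.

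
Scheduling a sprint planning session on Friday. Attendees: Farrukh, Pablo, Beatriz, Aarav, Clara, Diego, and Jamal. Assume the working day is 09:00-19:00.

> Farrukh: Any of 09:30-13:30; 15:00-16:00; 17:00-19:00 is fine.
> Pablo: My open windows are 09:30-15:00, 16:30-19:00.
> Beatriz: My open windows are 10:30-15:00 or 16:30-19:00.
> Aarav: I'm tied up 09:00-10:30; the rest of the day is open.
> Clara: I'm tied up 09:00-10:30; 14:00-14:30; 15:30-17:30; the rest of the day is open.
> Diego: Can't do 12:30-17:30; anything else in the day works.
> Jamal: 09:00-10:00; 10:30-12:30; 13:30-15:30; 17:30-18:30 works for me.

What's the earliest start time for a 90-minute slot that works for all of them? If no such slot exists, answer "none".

10:30

Farrukh free: 09:30-13:30, 15:00-16:00, 17:00-19:00.
Pablo free: 09:30-15:00, 16:30-19:00.
Beatriz free: 10:30-15:00, 16:30-19:00.
Aarav free: 10:30-19:00 (invert busy blocks within the working day).
Clara free: 10:30-14:00, 14:30-15:30, 17:30-19:00 (invert busy blocks within the working day).
Diego free: 09:00-12:30, 17:30-19:00 (invert busy blocks within the working day).
Jamal free: 09:00-10:00, 10:30-12:30, 13:30-15:30, 17:30-18:30.
Farrukh ∩ Pablo: 09:30-13:30, 17:00-19:00.
Farrukh ∩ Pablo ∩ Beatriz: 10:30-13:30, 17:00-19:00.
Farrukh ∩ Pablo ∩ Beatriz ∩ Aarav: 10:30-13:30, 17:00-19:00.
Farrukh ∩ Pablo ∩ Beatriz ∩ Aarav ∩ Clara: 10:30-13:30, 17:30-19:00.
Farrukh ∩ Pablo ∩ Beatriz ∩ Aarav ∩ Clara ∩ Diego: 10:30-12:30, 17:30-19:00.
Farrukh ∩ Pablo ∩ Beatriz ∩ Aarav ∩ Clara ∩ Diego ∩ Jamal: 10:30-12:30, 17:30-18:30.
The first common window of at least 90 minutes is 10:30-12:30, so the earliest start is 10:30.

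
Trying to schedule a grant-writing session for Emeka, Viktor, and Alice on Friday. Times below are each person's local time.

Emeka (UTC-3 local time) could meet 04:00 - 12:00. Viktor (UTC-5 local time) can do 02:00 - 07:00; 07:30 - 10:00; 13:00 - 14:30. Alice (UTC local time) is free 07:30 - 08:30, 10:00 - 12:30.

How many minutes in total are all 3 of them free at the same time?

180

Emeka in UTC: 07:00-15:00 (add 3h to convert from UTC-3).
Viktor in UTC: 07:00-12:00, 12:30-15:00, 18:00-19:30 (add 5h to convert from UTC-5).
Alice in UTC: 07:30-08:30, 10:00-12:30.
Emeka ∩ Viktor: 07:00-12:00, 12:30-15:00.
Emeka ∩ Viktor ∩ Alice: 07:30-08:30, 10:00-12:00.
Summing the common windows: 60 + 120 = 180 minutes.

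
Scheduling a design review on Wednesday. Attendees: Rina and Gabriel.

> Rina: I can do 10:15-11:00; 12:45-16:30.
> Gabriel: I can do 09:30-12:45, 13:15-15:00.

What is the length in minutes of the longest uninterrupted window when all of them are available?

Rina ∩ Gabriel: 10:15-11:00, 13:15-15:00.
The longest is 13:15-15:00 at 105 minutes.

105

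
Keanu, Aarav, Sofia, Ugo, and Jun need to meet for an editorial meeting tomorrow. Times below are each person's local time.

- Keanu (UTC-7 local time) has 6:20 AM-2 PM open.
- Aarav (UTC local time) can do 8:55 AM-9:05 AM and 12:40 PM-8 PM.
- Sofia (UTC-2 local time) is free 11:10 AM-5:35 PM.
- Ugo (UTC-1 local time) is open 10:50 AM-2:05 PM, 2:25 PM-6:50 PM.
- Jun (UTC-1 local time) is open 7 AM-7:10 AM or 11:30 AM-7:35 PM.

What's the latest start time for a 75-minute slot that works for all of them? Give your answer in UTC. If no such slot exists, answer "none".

18:20

Keanu in UTC: 13:20-21:00 (add 7h to convert from UTC-7).
Aarav in UTC: 08:55-09:05, 12:40-20:00.
Sofia in UTC: 13:10-19:35 (add 2h to convert from UTC-2).
Ugo in UTC: 11:50-15:05, 15:25-19:50 (add 1h to convert from UTC-1).
Jun in UTC: 08:00-08:10, 12:30-20:35 (add 1h to convert from UTC-1).
Keanu ∩ Aarav: 13:20-20:00.
Keanu ∩ Aarav ∩ Sofia: 13:20-19:35.
Keanu ∩ Aarav ∩ Sofia ∩ Ugo: 13:20-15:05, 15:25-19:35.
Keanu ∩ Aarav ∩ Sofia ∩ Ugo ∩ Jun: 13:20-15:05, 15:25-19:35.
So the common availability across everyone is 13:20-15:05, 15:25-19:35.
The last common window of at least 75 minutes is 15:25-19:35; a 75-minute meeting can start as late as 18:20 and still end by 19:35.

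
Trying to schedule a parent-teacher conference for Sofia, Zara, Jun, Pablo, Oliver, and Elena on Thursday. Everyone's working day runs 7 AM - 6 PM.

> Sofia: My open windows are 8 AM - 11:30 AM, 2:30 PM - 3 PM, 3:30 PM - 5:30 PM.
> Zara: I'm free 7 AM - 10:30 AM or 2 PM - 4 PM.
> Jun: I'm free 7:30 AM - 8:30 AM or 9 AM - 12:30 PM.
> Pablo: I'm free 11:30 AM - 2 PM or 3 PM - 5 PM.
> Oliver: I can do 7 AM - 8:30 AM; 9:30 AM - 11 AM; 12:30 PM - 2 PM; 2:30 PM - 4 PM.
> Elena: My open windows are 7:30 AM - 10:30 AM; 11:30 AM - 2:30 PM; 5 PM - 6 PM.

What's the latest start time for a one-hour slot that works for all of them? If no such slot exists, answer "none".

none

Sofia ∩ Zara: 08:00-10:30, 14:30-15:00, 15:30-16:00.
Sofia ∩ Zara ∩ Jun: 08:00-08:30, 09:00-10:30.
Sofia ∩ Zara ∩ Jun ∩ Pablo: ∅.
Sofia ∩ Zara ∩ Jun ∩ Pablo ∩ Oliver: ∅.
Sofia ∩ Zara ∩ Jun ∩ Pablo ∩ Oliver ∩ Elena: ∅.
There is no time when everyone is free.
No common window is at least 60 minutes long.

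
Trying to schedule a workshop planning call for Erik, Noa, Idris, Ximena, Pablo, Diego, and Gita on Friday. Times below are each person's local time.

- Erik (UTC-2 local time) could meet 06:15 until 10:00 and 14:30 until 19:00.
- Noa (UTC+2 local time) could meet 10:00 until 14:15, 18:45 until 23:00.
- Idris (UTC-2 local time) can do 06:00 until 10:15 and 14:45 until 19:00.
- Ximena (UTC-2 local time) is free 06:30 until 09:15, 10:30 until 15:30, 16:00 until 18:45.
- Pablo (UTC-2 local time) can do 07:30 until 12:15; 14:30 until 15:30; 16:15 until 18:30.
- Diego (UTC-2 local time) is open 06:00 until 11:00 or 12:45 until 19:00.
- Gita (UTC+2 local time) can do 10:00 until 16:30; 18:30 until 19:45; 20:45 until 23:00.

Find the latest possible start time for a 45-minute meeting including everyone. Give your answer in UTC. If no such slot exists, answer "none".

19:45

Erik in UTC: 08:15-12:00, 16:30-21:00 (add 2h to convert from UTC-2).
Noa in UTC: 08:00-12:15, 16:45-21:00 (subtract 2h to convert from UTC+2).
Idris in UTC: 08:00-12:15, 16:45-21:00 (add 2h to convert from UTC-2).
Ximena in UTC: 08:30-11:15, 12:30-17:30, 18:00-20:45 (add 2h to convert from UTC-2).
Pablo in UTC: 09:30-14:15, 16:30-17:30, 18:15-20:30 (add 2h to convert from UTC-2).
Diego in UTC: 08:00-13:00, 14:45-21:00 (add 2h to convert from UTC-2).
Gita in UTC: 08:00-14:30, 16:30-17:45, 18:45-21:00 (subtract 2h to convert from UTC+2).
Erik ∩ Noa: 08:15-12:00, 16:45-21:00.
Erik ∩ Noa ∩ Idris: 08:15-12:00, 16:45-21:00.
Erik ∩ Noa ∩ Idris ∩ Ximena: 08:30-11:15, 16:45-17:30, 18:00-20:45.
Erik ∩ Noa ∩ Idris ∩ Ximena ∩ Pablo: 09:30-11:15, 16:45-17:30, 18:15-20:30.
Erik ∩ Noa ∩ Idris ∩ Ximena ∩ Pablo ∩ Diego: 09:30-11:15, 16:45-17:30, 18:15-20:30.
Erik ∩ Noa ∩ Idris ∩ Ximena ∩ Pablo ∩ Diego ∩ Gita: 09:30-11:15, 16:45-17:30, 18:45-20:30.
The last common window of at least 45 minutes is 18:45-20:30; a 45-minute meeting can start as late as 19:45 and still end by 20:30.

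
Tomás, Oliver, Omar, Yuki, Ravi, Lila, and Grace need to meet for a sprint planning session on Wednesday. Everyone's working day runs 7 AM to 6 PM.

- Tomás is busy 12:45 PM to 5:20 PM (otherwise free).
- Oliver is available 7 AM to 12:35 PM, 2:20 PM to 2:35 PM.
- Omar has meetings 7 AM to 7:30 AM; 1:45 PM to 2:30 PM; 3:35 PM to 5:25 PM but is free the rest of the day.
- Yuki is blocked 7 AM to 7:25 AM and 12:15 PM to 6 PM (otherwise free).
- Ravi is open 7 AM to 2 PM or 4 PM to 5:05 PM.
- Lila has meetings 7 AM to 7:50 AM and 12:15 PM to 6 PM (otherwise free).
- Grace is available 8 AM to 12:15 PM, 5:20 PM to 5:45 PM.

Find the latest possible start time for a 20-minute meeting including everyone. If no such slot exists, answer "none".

11:55

Tomás free: 07:00-12:45, 17:20-18:00 (invert busy blocks within the working day).
Oliver free: 07:00-12:35, 14:20-14:35.
Omar free: 07:30-13:45, 14:30-15:35, 17:25-18:00 (invert busy blocks within the working day).
Yuki free: 07:25-12:15 (invert busy blocks within the working day).
Ravi free: 07:00-14:00, 16:00-17:05.
Lila free: 07:50-12:15 (invert busy blocks within the working day).
Grace free: 08:00-12:15, 17:20-17:45.
Tomás ∩ Oliver: 07:00-12:35.
Tomás ∩ Oliver ∩ Omar: 07:30-12:35.
Tomás ∩ Oliver ∩ Omar ∩ Yuki: 07:30-12:15.
Tomás ∩ Oliver ∩ Omar ∩ Yuki ∩ Ravi: 07:30-12:15.
Tomás ∩ Oliver ∩ Omar ∩ Yuki ∩ Ravi ∩ Lila: 07:50-12:15.
Tomás ∩ Oliver ∩ Omar ∩ Yuki ∩ Ravi ∩ Lila ∩ Grace: 08:00-12:15.
Those are the intersection windows.
The last common window of at least 20 minutes is 08:00-12:15; a 20-minute meeting can start as late as 11:55 and still end by 12:15.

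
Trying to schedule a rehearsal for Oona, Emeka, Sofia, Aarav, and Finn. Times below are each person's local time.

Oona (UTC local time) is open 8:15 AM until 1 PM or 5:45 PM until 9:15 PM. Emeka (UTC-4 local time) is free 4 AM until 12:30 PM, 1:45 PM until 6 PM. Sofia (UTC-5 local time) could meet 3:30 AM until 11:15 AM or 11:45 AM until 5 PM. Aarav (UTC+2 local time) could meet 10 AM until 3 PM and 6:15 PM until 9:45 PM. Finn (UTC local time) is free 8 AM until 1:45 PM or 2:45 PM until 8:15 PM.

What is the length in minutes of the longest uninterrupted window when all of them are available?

Oona in UTC: 08:15-13:00, 17:45-21:15.
Emeka in UTC: 08:00-16:30, 17:45-22:00 (add 4h to convert from UTC-4).
Sofia in UTC: 08:30-16:15, 16:45-22:00 (add 5h to convert from UTC-5).
Aarav in UTC: 08:00-13:00, 16:15-19:45 (subtract 2h to convert from UTC+2).
Finn in UTC: 08:00-13:45, 14:45-20:15.
Oona ∩ Emeka: 08:15-13:00, 17:45-21:15.
Oona ∩ Emeka ∩ Sofia: 08:30-13:00, 17:45-21:15.
Oona ∩ Emeka ∩ Sofia ∩ Aarav: 08:30-13:00, 17:45-19:45.
Oona ∩ Emeka ∩ Sofia ∩ Aarav ∩ Finn: 08:30-13:00, 17:45-19:45.
So the common availability across everyone is 08:30-13:00, 17:45-19:45.
The longest is 08:30-13:00 at 270 minutes.

270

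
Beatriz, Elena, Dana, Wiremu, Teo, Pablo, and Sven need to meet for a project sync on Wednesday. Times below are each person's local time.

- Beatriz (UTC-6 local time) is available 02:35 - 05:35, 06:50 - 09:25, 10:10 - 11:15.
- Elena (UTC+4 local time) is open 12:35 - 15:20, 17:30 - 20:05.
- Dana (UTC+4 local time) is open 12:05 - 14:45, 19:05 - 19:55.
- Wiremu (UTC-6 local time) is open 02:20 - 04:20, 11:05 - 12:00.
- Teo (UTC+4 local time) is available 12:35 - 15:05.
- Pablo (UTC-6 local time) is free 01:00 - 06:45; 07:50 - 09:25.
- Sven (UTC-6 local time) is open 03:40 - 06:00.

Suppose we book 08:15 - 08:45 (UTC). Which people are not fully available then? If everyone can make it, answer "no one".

Beatriz in UTC: 08:35-11:35, 12:50-15:25, 16:10-17:15 (add 6h to convert from UTC-6).
Elena in UTC: 08:35-11:20, 13:30-16:05 (subtract 4h to convert from UTC+4).
Dana in UTC: 08:05-10:45, 15:05-15:55 (subtract 4h to convert from UTC+4).
Wiremu in UTC: 08:20-10:20, 17:05-18:00 (add 6h to convert from UTC-6).
Teo in UTC: 08:35-11:05 (subtract 4h to convert from UTC+4).
Pablo in UTC: 07:00-12:45, 13:50-15:25 (add 6h to convert from UTC-6).
Sven in UTC: 09:40-12:00 (add 6h to convert from UTC-6).
Beatriz: not fully free for 08:15-08:45. Elena: not fully free for 08:15-08:45. Dana: free for 08:15-08:45. Wiremu: not fully free for 08:15-08:45. Teo: not fully free for 08:15-08:45. Pablo: free for 08:15-08:45. Sven: not fully free for 08:15-08:45.

Beatriz, Elena, Sven, Teo, Wiremu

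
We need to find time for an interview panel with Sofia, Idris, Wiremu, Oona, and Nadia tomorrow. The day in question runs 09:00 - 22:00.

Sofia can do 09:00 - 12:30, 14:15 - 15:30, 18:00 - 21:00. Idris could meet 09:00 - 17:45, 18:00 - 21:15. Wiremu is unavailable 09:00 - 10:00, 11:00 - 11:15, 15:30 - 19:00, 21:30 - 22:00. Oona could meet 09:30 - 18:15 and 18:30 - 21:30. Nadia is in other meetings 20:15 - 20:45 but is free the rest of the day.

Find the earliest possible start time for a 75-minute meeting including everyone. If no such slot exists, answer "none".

11:15

Sofia free: 09:00-12:30, 14:15-15:30, 18:00-21:00.
Idris free: 09:00-17:45, 18:00-21:15.
Wiremu free: 10:00-11:00, 11:15-15:30, 19:00-21:30 (invert busy blocks within the working day).
Oona free: 09:30-18:15, 18:30-21:30.
Nadia free: 09:00-20:15, 20:45-22:00 (invert busy blocks within the working day).
Sofia ∩ Idris: 09:00-12:30, 14:15-15:30, 18:00-21:00.
Sofia ∩ Idris ∩ Wiremu: 10:00-11:00, 11:15-12:30, 14:15-15:30, 19:00-21:00.
Sofia ∩ Idris ∩ Wiremu ∩ Oona: 10:00-11:00, 11:15-12:30, 14:15-15:30, 19:00-21:00.
Sofia ∩ Idris ∩ Wiremu ∩ Oona ∩ Nadia: 10:00-11:00, 11:15-12:30, 14:15-15:30, 19:00-20:15, 20:45-21:00.
The first common window of at least 75 minutes is 11:15-12:30, so the earliest start is 11:15.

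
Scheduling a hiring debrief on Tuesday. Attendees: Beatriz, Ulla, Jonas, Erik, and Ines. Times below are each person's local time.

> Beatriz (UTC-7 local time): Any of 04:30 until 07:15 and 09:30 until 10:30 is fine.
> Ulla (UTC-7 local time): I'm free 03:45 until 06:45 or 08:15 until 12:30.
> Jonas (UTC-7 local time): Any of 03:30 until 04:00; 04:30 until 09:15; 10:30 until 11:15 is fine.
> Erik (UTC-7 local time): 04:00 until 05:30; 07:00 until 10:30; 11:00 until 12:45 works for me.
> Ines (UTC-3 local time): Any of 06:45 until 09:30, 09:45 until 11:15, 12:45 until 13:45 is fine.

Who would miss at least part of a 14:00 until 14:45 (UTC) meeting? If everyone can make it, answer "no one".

Beatriz in UTC: 11:30-14:15, 16:30-17:30 (add 7h to convert from UTC-7).
Ulla in UTC: 10:45-13:45, 15:15-19:30 (add 7h to convert from UTC-7).
Jonas in UTC: 10:30-11:00, 11:30-16:15, 17:30-18:15 (add 7h to convert from UTC-7).
Erik in UTC: 11:00-12:30, 14:00-17:30, 18:00-19:45 (add 7h to convert from UTC-7).
Ines in UTC: 09:45-12:30, 12:45-14:15, 15:45-16:45 (add 3h to convert from UTC-3).
Beatriz: not fully free for 14:00-14:45. Ulla: not fully free for 14:00-14:45. Jonas: free for 14:00-14:45. Erik: free for 14:00-14:45. Ines: not fully free for 14:00-14:45.

Beatriz, Ines, Ulla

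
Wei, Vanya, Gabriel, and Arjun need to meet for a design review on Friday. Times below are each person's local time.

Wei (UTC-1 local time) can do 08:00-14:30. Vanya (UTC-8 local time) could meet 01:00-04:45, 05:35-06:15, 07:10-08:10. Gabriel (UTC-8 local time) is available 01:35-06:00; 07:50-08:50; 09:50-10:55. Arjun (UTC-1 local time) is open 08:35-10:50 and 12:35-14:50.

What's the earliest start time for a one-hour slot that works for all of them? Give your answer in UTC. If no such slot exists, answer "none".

Wei in UTC: 09:00-15:30 (add 1h to convert from UTC-1).
Vanya in UTC: 09:00-12:45, 13:35-14:15, 15:10-16:10 (add 8h to convert from UTC-8).
Gabriel in UTC: 09:35-14:00, 15:50-16:50, 17:50-18:55 (add 8h to convert from UTC-8).
Arjun in UTC: 09:35-11:50, 13:35-15:50 (add 1h to convert from UTC-1).
Wei ∩ Vanya: 09:00-12:45, 13:35-14:15, 15:10-15:30.
Wei ∩ Vanya ∩ Gabriel: 09:35-12:45, 13:35-14:00.
Wei ∩ Vanya ∩ Gabriel ∩ Arjun: 09:35-11:50, 13:35-14:00.
The first common window of at least 60 minutes is 09:35-11:50, so the earliest start is 09:35.

09:35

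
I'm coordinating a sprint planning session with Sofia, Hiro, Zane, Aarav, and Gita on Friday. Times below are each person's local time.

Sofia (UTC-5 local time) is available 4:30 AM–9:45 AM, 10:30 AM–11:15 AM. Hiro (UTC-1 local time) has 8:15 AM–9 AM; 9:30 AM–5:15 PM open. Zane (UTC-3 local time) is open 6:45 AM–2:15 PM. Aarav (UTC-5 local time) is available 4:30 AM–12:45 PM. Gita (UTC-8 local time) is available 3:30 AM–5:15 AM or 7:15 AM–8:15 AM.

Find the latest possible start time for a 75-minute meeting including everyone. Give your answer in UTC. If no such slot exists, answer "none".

Sofia in UTC: 09:30-14:45, 15:30-16:15 (add 5h to convert from UTC-5).
Hiro in UTC: 09:15-10:00, 10:30-18:15 (add 1h to convert from UTC-1).
Zane in UTC: 09:45-17:15 (add 3h to convert from UTC-3).
Aarav in UTC: 09:30-17:45 (add 5h to convert from UTC-5).
Gita in UTC: 11:30-13:15, 15:15-16:15 (add 8h to convert from UTC-8).
Sofia ∩ Hiro: 09:30-10:00, 10:30-14:45, 15:30-16:15.
Sofia ∩ Hiro ∩ Zane: 09:45-10:00, 10:30-14:45, 15:30-16:15.
Sofia ∩ Hiro ∩ Zane ∩ Aarav: 09:45-10:00, 10:30-14:45, 15:30-16:15.
Sofia ∩ Hiro ∩ Zane ∩ Aarav ∩ Gita: 11:30-13:15, 15:30-16:15.
The last common window of at least 75 minutes is 11:30-13:15; a 75-minute meeting can start as late as 12:00 and still end by 13:15.

12:00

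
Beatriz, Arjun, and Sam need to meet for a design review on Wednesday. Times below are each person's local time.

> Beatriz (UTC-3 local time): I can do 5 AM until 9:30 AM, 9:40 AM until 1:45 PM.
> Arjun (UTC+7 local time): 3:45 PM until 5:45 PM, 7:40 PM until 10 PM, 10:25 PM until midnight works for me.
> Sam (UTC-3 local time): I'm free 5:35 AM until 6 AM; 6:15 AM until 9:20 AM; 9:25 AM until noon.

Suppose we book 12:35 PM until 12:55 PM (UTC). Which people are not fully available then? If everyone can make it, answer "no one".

Beatriz in UTC: 08:00-12:30, 12:40-16:45 (add 3h to convert from UTC-3).
Arjun in UTC: 08:45-10:45, 12:40-15:00, 15:25-17:00 (subtract 7h to convert from UTC+7).
Sam in UTC: 08:35-09:00, 09:15-12:20, 12:25-15:00 (add 3h to convert from UTC-3).
Beatriz: not fully free for 12:35-12:55. Arjun: not fully free for 12:35-12:55. Sam: free for 12:35-12:55.

Arjun, Beatriz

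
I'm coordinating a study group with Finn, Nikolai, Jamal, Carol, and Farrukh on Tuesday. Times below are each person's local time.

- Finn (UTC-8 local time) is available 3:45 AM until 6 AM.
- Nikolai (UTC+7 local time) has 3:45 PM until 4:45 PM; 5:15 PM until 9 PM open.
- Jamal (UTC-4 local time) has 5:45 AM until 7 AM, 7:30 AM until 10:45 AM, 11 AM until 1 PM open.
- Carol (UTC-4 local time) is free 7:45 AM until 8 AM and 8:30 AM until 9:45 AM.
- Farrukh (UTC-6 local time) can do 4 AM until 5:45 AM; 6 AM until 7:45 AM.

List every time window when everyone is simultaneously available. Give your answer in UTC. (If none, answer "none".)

12:30-13:45

Finn in UTC: 11:45-14:00 (add 8h to convert from UTC-8).
Nikolai in UTC: 08:45-09:45, 10:15-14:00 (subtract 7h to convert from UTC+7).
Jamal in UTC: 09:45-11:00, 11:30-14:45, 15:00-17:00 (add 4h to convert from UTC-4).
Carol in UTC: 11:45-12:00, 12:30-13:45 (add 4h to convert from UTC-4).
Farrukh in UTC: 10:00-11:45, 12:00-13:45 (add 6h to convert from UTC-6).
Finn ∩ Nikolai: 11:45-14:00.
Finn ∩ Nikolai ∩ Jamal: 11:45-14:00.
Finn ∩ Nikolai ∩ Jamal ∩ Carol: 11:45-12:00, 12:30-13:45.
Finn ∩ Nikolai ∩ Jamal ∩ Carol ∩ Farrukh: 12:30-13:45.
So the common availability across everyone is 12:30-13:45.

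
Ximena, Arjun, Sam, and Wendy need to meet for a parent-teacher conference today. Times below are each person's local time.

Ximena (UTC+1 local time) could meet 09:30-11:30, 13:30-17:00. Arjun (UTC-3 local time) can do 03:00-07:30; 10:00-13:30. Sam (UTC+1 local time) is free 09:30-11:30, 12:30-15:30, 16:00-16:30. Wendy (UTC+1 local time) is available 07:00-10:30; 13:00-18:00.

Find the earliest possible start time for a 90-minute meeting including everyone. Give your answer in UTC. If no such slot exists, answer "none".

Ximena in UTC: 08:30-10:30, 12:30-16:00 (subtract 1h to convert from UTC+1).
Arjun in UTC: 06:00-10:30, 13:00-16:30 (add 3h to convert from UTC-3).
Sam in UTC: 08:30-10:30, 11:30-14:30, 15:00-15:30 (subtract 1h to convert from UTC+1).
Wendy in UTC: 06:00-09:30, 12:00-17:00 (subtract 1h to convert from UTC+1).
Ximena ∩ Arjun: 08:30-10:30, 13:00-16:00.
Ximena ∩ Arjun ∩ Sam: 08:30-10:30, 13:00-14:30, 15:00-15:30.
Ximena ∩ Arjun ∩ Sam ∩ Wendy: 08:30-09:30, 13:00-14:30, 15:00-15:30.
So the common availability across everyone is 08:30-09:30, 13:00-14:30, 15:00-15:30.
The first common window of at least 90 minutes is 13:00-14:30, so the earliest start is 13:00.

13:00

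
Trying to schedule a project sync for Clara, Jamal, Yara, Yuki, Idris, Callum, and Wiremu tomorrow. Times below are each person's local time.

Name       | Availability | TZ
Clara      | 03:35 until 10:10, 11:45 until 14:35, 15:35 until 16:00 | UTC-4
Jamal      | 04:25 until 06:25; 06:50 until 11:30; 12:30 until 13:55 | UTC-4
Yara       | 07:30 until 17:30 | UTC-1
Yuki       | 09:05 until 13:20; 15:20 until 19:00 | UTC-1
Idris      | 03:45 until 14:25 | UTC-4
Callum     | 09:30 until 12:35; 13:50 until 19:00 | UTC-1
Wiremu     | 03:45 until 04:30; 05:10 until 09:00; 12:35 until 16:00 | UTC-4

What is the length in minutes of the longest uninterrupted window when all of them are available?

Clara in UTC: 07:35-14:10, 15:45-18:35, 19:35-20:00 (add 4h to convert from UTC-4).
Jamal in UTC: 08:25-10:25, 10:50-15:30, 16:30-17:55 (add 4h to convert from UTC-4).
Yara in UTC: 08:30-18:30 (add 1h to convert from UTC-1).
Yuki in UTC: 10:05-14:20, 16:20-20:00 (add 1h to convert from UTC-1).
Idris in UTC: 07:45-18:25 (add 4h to convert from UTC-4).
Callum in UTC: 10:30-13:35, 14:50-20:00 (add 1h to convert from UTC-1).
Wiremu in UTC: 07:45-08:30, 09:10-13:00, 16:35-20:00 (add 4h to convert from UTC-4).
Clara ∩ Jamal: 08:25-10:25, 10:50-14:10, 16:30-17:55.
Clara ∩ Jamal ∩ Yara: 08:30-10:25, 10:50-14:10, 16:30-17:55.
Clara ∩ Jamal ∩ Yara ∩ Yuki: 10:05-10:25, 10:50-14:10, 16:30-17:55.
Clara ∩ Jamal ∩ Yara ∩ Yuki ∩ Idris: 10:05-10:25, 10:50-14:10, 16:30-17:55.
Clara ∩ Jamal ∩ Yara ∩ Yuki ∩ Idris ∩ Callum: 10:50-13:35, 16:30-17:55.
Clara ∩ Jamal ∩ Yara ∩ Yuki ∩ Idris ∩ Callum ∩ Wiremu: 10:50-13:00, 16:35-17:55.
The longest is 10:50-13:00 at 130 minutes.

130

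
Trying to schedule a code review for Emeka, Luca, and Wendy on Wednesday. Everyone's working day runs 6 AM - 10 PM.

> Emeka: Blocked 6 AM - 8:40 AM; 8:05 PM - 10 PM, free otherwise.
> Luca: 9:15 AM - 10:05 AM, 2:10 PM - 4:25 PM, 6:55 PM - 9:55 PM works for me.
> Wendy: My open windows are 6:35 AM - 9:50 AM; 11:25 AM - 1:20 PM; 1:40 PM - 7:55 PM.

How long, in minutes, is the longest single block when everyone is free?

135

Emeka free: 08:40-20:05 (invert busy blocks within the working day).
Luca free: 09:15-10:05, 14:10-16:25, 18:55-21:55.
Wendy free: 06:35-09:50, 11:25-13:20, 13:40-19:55.
Emeka ∩ Luca: 09:15-10:05, 14:10-16:25, 18:55-20:05.
Emeka ∩ Luca ∩ Wendy: 09:15-09:50, 14:10-16:25, 18:55-19:55.
The longest is 14:10-16:25 at 135 minutes.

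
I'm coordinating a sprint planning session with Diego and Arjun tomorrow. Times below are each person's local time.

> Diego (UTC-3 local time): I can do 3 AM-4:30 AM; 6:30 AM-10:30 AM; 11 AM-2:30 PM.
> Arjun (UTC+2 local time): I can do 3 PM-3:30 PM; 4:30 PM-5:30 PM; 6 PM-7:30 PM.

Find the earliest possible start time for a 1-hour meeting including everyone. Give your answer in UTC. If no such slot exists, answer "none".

Diego in UTC: 06:00-07:30, 09:30-13:30, 14:00-17:30 (add 3h to convert from UTC-3).
Arjun in UTC: 13:00-13:30, 14:30-15:30, 16:00-17:30 (subtract 2h to convert from UTC+2).
Diego ∩ Arjun: 13:00-13:30, 14:30-15:30, 16:00-17:30.
The first common window of at least 60 minutes is 14:30-15:30, so the earliest start is 14:30.

14:30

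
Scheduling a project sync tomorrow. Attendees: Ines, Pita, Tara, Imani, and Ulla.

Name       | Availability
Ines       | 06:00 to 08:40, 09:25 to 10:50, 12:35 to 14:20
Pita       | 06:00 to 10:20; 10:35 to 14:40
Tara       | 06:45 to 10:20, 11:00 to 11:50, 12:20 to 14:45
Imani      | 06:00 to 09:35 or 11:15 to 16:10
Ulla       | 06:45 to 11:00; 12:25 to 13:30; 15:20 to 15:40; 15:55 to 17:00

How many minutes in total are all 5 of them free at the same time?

180

Ines ∩ Pita: 06:00-08:40, 09:25-10:20, 10:35-10:50, 12:35-14:20.
Ines ∩ Pita ∩ Tara: 06:45-08:40, 09:25-10:20, 12:35-14:20.
Ines ∩ Pita ∩ Tara ∩ Imani: 06:45-08:40, 09:25-09:35, 12:35-14:20.
Ines ∩ Pita ∩ Tara ∩ Imani ∩ Ulla: 06:45-08:40, 09:25-09:35, 12:35-13:30.
So the common availability across everyone is 06:45-08:40, 09:25-09:35, 12:35-13:30.
Summing the common windows: 115 + 10 + 55 = 180 minutes.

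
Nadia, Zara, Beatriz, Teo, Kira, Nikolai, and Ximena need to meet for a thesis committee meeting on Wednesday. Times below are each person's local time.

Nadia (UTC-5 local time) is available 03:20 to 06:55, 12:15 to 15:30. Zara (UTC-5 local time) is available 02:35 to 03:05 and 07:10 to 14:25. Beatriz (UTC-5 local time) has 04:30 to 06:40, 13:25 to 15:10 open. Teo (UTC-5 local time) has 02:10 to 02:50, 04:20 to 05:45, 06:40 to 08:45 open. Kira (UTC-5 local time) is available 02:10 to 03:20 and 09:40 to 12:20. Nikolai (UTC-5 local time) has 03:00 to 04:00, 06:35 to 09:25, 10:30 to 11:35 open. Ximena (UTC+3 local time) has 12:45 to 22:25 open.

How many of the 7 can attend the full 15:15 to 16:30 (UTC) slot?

3

Nadia in UTC: 08:20-11:55, 17:15-20:30 (add 5h to convert from UTC-5).
Zara in UTC: 07:35-08:05, 12:10-19:25 (add 5h to convert from UTC-5).
Beatriz in UTC: 09:30-11:40, 18:25-20:10 (add 5h to convert from UTC-5).
Teo in UTC: 07:10-07:50, 09:20-10:45, 11:40-13:45 (add 5h to convert from UTC-5).
Kira in UTC: 07:10-08:20, 14:40-17:20 (add 5h to convert from UTC-5).
Nikolai in UTC: 08:00-09:00, 11:35-14:25, 15:30-16:35 (add 5h to convert from UTC-5).
Ximena in UTC: 09:45-19:25 (subtract 3h to convert from UTC+3).
Zara, Kira, and Ximena can make the full 15:15-16:30 slot — that's 3.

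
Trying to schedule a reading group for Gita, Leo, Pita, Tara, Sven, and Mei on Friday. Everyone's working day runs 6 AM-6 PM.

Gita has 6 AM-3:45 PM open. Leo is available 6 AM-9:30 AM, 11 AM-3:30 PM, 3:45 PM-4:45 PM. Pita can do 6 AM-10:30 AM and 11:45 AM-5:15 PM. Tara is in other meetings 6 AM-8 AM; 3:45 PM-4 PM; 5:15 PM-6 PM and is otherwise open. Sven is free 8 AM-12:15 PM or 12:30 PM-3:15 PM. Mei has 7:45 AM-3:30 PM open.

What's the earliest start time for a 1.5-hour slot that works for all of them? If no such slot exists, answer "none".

Gita free: 06:00-15:45.
Leo free: 06:00-09:30, 11:00-15:30, 15:45-16:45.
Pita free: 06:00-10:30, 11:45-17:15.
Tara free: 08:00-15:45, 16:00-17:15 (invert busy blocks within the working day).
Sven free: 08:00-12:15, 12:30-15:15.
Mei free: 07:45-15:30.
Gita ∩ Leo: 06:00-09:30, 11:00-15:30.
Gita ∩ Leo ∩ Pita: 06:00-09:30, 11:45-15:30.
Gita ∩ Leo ∩ Pita ∩ Tara: 08:00-09:30, 11:45-15:30.
Gita ∩ Leo ∩ Pita ∩ Tara ∩ Sven: 08:00-09:30, 11:45-12:15, 12:30-15:15.
Gita ∩ Leo ∩ Pita ∩ Tara ∩ Sven ∩ Mei: 08:00-09:30, 11:45-12:15, 12:30-15:15.
The first common window of at least 90 minutes is 08:00-09:30, so the earliest start is 08:00.

08:00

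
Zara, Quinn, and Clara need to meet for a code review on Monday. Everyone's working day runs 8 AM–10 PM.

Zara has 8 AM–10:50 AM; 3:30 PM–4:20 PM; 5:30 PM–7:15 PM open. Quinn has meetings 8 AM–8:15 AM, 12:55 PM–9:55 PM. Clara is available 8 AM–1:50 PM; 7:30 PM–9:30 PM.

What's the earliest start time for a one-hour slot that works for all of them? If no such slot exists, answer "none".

Zara free: 08:00-10:50, 15:30-16:20, 17:30-19:15.
Quinn free: 08:15-12:55, 21:55-22:00 (invert busy blocks within the working day).
Clara free: 08:00-13:50, 19:30-21:30.
Zara ∩ Quinn: 08:15-10:50.
Zara ∩ Quinn ∩ Clara: 08:15-10:50.
So the common availability across everyone is 08:15-10:50.
The first common window of at least 60 minutes is 08:15-10:50, so the earliest start is 08:15.

08:15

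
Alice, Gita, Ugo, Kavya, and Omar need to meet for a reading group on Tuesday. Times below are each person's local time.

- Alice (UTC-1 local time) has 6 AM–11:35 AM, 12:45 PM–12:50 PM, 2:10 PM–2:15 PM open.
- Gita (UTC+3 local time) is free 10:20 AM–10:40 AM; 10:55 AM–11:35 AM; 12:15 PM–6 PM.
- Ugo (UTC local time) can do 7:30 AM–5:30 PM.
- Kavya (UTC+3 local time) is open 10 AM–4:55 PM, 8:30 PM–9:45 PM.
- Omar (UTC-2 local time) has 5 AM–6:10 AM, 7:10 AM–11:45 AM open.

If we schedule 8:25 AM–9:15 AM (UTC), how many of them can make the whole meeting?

3

Alice in UTC: 07:00-12:35, 13:45-13:50, 15:10-15:15 (add 1h to convert from UTC-1).
Gita in UTC: 07:20-07:40, 07:55-08:35, 09:15-15:00 (subtract 3h to convert from UTC+3).
Ugo in UTC: 07:30-17:30.
Kavya in UTC: 07:00-13:55, 17:30-18:45 (subtract 3h to convert from UTC+3).
Omar in UTC: 07:00-08:10, 09:10-13:45 (add 2h to convert from UTC-2).
Alice, Ugo, and Kavya can make the full 08:25-09:15 slot — that's 3.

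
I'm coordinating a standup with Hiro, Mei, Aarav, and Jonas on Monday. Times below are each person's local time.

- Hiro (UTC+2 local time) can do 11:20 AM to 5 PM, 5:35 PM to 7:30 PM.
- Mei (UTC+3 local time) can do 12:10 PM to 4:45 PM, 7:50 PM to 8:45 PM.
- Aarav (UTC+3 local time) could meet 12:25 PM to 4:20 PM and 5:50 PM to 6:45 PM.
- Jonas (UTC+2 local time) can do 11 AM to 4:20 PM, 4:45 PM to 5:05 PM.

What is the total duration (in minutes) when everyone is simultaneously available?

Hiro in UTC: 09:20-15:00, 15:35-17:30 (subtract 2h to convert from UTC+2).
Mei in UTC: 09:10-13:45, 16:50-17:45 (subtract 3h to convert from UTC+3).
Aarav in UTC: 09:25-13:20, 14:50-15:45 (subtract 3h to convert from UTC+3).
Jonas in UTC: 09:00-14:20, 14:45-15:05 (subtract 2h to convert from UTC+2).
Hiro ∩ Mei: 09:20-13:45, 16:50-17:30.
Hiro ∩ Mei ∩ Aarav: 09:25-13:20.
Hiro ∩ Mei ∩ Aarav ∩ Jonas: 09:25-13:20.
That's a single block of 235 minutes.

235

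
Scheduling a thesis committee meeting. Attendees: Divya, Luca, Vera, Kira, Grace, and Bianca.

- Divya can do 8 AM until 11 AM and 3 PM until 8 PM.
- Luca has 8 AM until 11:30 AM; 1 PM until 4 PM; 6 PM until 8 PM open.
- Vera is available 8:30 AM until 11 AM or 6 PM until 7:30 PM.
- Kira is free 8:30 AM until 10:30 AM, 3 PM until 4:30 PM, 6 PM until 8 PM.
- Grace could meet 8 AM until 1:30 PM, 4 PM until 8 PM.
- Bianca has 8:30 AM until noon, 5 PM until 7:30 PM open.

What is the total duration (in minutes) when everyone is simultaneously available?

210

Divya ∩ Luca: 08:00-11:00, 15:00-16:00, 18:00-20:00.
Divya ∩ Luca ∩ Vera: 08:30-11:00, 18:00-19:30.
Divya ∩ Luca ∩ Vera ∩ Kira: 08:30-10:30, 18:00-19:30.
Divya ∩ Luca ∩ Vera ∩ Kira ∩ Grace: 08:30-10:30, 18:00-19:30.
Divya ∩ Luca ∩ Vera ∩ Kira ∩ Grace ∩ Bianca: 08:30-10:30, 18:00-19:30.
So the common availability across everyone is 08:30-10:30, 18:00-19:30.
Summing the common windows: 120 + 90 = 210 minutes.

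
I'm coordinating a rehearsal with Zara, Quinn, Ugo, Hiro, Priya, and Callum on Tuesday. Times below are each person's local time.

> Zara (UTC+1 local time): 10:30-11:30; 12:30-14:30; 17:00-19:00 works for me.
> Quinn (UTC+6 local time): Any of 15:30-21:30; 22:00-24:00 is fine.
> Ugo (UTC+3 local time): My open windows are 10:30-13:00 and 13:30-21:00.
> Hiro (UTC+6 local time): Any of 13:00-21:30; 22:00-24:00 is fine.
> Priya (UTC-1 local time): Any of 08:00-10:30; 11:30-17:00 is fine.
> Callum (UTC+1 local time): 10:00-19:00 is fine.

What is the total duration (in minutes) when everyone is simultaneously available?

210

Zara in UTC: 09:30-10:30, 11:30-13:30, 16:00-18:00 (subtract 1h to convert from UTC+1).
Quinn in UTC: 09:30-15:30, 16:00-18:00 (subtract 6h to convert from UTC+6).
Ugo in UTC: 07:30-10:00, 10:30-18:00 (subtract 3h to convert from UTC+3).
Hiro in UTC: 07:00-15:30, 16:00-18:00 (subtract 6h to convert from UTC+6).
Priya in UTC: 09:00-11:30, 12:30-18:00 (add 1h to convert from UTC-1).
Callum in UTC: 09:00-18:00 (subtract 1h to convert from UTC+1).
Zara ∩ Quinn: 09:30-10:30, 11:30-13:30, 16:00-18:00.
Zara ∩ Quinn ∩ Ugo: 09:30-10:00, 11:30-13:30, 16:00-18:00.
Zara ∩ Quinn ∩ Ugo ∩ Hiro: 09:30-10:00, 11:30-13:30, 16:00-18:00.
Zara ∩ Quinn ∩ Ugo ∩ Hiro ∩ Priya: 09:30-10:00, 12:30-13:30, 16:00-18:00.
Zara ∩ Quinn ∩ Ugo ∩ Hiro ∩ Priya ∩ Callum: 09:30-10:00, 12:30-13:30, 16:00-18:00.
Summing the common windows: 30 + 60 + 120 = 210 minutes.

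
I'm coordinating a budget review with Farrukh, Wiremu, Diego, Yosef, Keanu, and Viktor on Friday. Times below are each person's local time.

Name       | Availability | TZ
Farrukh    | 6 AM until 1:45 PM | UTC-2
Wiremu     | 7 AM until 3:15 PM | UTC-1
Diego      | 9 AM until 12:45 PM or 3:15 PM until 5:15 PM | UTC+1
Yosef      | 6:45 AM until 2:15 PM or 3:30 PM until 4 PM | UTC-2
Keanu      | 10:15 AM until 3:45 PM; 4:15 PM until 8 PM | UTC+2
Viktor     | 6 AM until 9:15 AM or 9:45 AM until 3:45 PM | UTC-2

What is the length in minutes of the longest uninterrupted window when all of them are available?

150

Farrukh in UTC: 08:00-15:45 (add 2h to convert from UTC-2).
Wiremu in UTC: 08:00-16:15 (add 1h to convert from UTC-1).
Diego in UTC: 08:00-11:45, 14:15-16:15 (subtract 1h to convert from UTC+1).
Yosef in UTC: 08:45-16:15, 17:30-18:00 (add 2h to convert from UTC-2).
Keanu in UTC: 08:15-13:45, 14:15-18:00 (subtract 2h to convert from UTC+2).
Viktor in UTC: 08:00-11:15, 11:45-17:45 (add 2h to convert from UTC-2).
Farrukh ∩ Wiremu: 08:00-15:45.
Farrukh ∩ Wiremu ∩ Diego: 08:00-11:45, 14:15-15:45.
Farrukh ∩ Wiremu ∩ Diego ∩ Yosef: 08:45-11:45, 14:15-15:45.
Farrukh ∩ Wiremu ∩ Diego ∩ Yosef ∩ Keanu: 08:45-11:45, 14:15-15:45.
Farrukh ∩ Wiremu ∩ Diego ∩ Yosef ∩ Keanu ∩ Viktor: 08:45-11:15, 14:15-15:45.
Those are the intersection windows.
The longest is 08:45-11:15 at 150 minutes.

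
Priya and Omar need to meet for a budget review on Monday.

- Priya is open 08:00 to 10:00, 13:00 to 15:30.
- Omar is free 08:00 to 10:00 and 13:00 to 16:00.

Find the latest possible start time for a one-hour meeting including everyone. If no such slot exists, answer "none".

Priya ∩ Omar: 08:00-10:00, 13:00-15:30.
So the common availability across everyone is 08:00-10:00, 13:00-15:30.
The last common window of at least 60 minutes is 13:00-15:30; a 60-minute meeting can start as late as 14:30 and still end by 15:30.

14:30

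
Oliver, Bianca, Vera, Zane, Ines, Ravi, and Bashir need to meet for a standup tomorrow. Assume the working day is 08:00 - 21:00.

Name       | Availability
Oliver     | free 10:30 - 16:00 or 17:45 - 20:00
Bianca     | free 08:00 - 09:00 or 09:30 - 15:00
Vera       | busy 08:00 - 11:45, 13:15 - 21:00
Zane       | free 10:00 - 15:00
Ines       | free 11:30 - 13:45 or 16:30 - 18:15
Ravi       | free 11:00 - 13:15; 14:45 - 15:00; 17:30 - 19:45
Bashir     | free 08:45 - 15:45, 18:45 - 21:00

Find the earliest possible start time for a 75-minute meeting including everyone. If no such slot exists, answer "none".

11:45

Oliver free: 10:30-16:00, 17:45-20:00.
Bianca free: 08:00-09:00, 09:30-15:00.
Vera free: 11:45-13:15 (invert busy blocks within the working day).
Zane free: 10:00-15:00.
Ines free: 11:30-13:45, 16:30-18:15.
Ravi free: 11:00-13:15, 14:45-15:00, 17:30-19:45.
Bashir free: 08:45-15:45, 18:45-21:00.
Oliver ∩ Bianca: 10:30-15:00.
Oliver ∩ Bianca ∩ Vera: 11:45-13:15.
Oliver ∩ Bianca ∩ Vera ∩ Zane: 11:45-13:15.
Oliver ∩ Bianca ∩ Vera ∩ Zane ∩ Ines: 11:45-13:15.
Oliver ∩ Bianca ∩ Vera ∩ Zane ∩ Ines ∩ Ravi: 11:45-13:15.
Oliver ∩ Bianca ∩ Vera ∩ Zane ∩ Ines ∩ Ravi ∩ Bashir: 11:45-13:15.
The first common window of at least 75 minutes is 11:45-13:15, so the earliest start is 11:45.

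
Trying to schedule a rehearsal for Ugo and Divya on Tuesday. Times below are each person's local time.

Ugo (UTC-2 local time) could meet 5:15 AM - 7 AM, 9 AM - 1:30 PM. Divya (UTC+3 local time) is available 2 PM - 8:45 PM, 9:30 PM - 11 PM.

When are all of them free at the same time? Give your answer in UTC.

Ugo in UTC: 07:15-09:00, 11:00-15:30 (add 2h to convert from UTC-2).
Divya in UTC: 11:00-17:45, 18:30-20:00 (subtract 3h to convert from UTC+3).
Ugo ∩ Divya: 11:00-15:30.
Those are the intersection windows.

11:00-15:30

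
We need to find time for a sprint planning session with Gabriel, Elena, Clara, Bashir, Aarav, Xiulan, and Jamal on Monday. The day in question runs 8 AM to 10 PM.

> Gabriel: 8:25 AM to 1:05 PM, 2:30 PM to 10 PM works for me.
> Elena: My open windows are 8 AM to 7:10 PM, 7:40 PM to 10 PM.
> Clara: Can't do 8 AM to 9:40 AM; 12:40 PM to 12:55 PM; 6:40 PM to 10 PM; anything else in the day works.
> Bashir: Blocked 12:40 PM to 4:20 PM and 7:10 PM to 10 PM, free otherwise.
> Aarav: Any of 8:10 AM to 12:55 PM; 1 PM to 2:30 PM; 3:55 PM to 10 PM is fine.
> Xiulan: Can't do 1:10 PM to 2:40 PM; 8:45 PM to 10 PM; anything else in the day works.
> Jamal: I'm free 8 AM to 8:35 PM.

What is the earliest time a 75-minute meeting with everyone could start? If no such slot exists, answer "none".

Gabriel free: 08:25-13:05, 14:30-22:00.
Elena free: 08:00-19:10, 19:40-22:00.
Clara free: 09:40-12:40, 12:55-18:40 (invert busy blocks within the working day).
Bashir free: 08:00-12:40, 16:20-19:10 (invert busy blocks within the working day).
Aarav free: 08:10-12:55, 13:00-14:30, 15:55-22:00.
Xiulan free: 08:00-13:10, 14:40-20:45 (invert busy blocks within the working day).
Jamal free: 08:00-20:35.
Gabriel ∩ Elena: 08:25-13:05, 14:30-19:10, 19:40-22:00.
Gabriel ∩ Elena ∩ Clara: 09:40-12:40, 12:55-13:05, 14:30-18:40.
Gabriel ∩ Elena ∩ Clara ∩ Bashir: 09:40-12:40, 16:20-18:40.
Gabriel ∩ Elena ∩ Clara ∩ Bashir ∩ Aarav: 09:40-12:40, 16:20-18:40.
Gabriel ∩ Elena ∩ Clara ∩ Bashir ∩ Aarav ∩ Xiulan: 09:40-12:40, 16:20-18:40.
Gabriel ∩ Elena ∩ Clara ∩ Bashir ∩ Aarav ∩ Xiulan ∩ Jamal: 09:40-12:40, 16:20-18:40.
The first common window of at least 75 minutes is 09:40-12:40, so the earliest start is 09:40.

09:40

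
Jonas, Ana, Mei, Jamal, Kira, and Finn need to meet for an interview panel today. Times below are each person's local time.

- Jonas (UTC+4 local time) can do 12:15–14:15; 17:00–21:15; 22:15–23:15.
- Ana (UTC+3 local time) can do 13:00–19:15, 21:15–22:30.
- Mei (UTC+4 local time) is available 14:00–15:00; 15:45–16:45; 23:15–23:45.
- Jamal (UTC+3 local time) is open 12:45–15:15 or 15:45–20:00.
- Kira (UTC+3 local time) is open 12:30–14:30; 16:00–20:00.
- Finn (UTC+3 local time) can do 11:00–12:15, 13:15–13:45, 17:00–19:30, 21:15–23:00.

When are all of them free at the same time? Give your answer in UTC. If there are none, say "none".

Jonas in UTC: 08:15-10:15, 13:00-17:15, 18:15-19:15 (subtract 4h to convert from UTC+4).
Ana in UTC: 10:00-16:15, 18:15-19:30 (subtract 3h to convert from UTC+3).
Mei in UTC: 10:00-11:00, 11:45-12:45, 19:15-19:45 (subtract 4h to convert from UTC+4).
Jamal in UTC: 09:45-12:15, 12:45-17:00 (subtract 3h to convert from UTC+3).
Kira in UTC: 09:30-11:30, 13:00-17:00 (subtract 3h to convert from UTC+3).
Finn in UTC: 08:00-09:15, 10:15-10:45, 14:00-16:30, 18:15-20:00 (subtract 3h to convert from UTC+3).
Jonas ∩ Ana: 10:00-10:15, 13:00-16:15, 18:15-19:15.
Jonas ∩ Ana ∩ Mei: 10:00-10:15.
Jonas ∩ Ana ∩ Mei ∩ Jamal: 10:00-10:15.
Jonas ∩ Ana ∩ Mei ∩ Jamal ∩ Kira: 10:00-10:15.
Jonas ∩ Ana ∩ Mei ∩ Jamal ∩ Kira ∩ Finn: ∅.
There is no time when everyone is free.

none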